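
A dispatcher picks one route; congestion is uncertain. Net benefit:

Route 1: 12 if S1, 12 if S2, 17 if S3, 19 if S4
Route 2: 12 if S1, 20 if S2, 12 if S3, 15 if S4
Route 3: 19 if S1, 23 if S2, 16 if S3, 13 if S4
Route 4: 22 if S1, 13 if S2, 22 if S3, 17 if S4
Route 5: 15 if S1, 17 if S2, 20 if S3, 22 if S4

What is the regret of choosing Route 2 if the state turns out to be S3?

Best payoff under S3 is 22.
Regret = 22 − 12 = 10.

10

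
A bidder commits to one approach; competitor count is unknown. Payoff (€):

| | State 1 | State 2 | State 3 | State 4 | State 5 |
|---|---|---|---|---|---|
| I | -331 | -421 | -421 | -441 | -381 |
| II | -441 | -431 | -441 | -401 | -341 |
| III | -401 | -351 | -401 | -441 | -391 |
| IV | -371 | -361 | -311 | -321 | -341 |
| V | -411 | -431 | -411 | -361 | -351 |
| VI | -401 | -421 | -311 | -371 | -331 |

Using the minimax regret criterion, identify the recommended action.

IV

Column bests: State 1=-331, State 2=-351, State 3=-311, State 4=-321, State 5=-331.
I regrets: 0, 70, 110, 120, 50 → max 120
II regrets: 110, 80, 130, 80, 10 → max 130
III regrets: 70, 0, 90, 120, 60 → max 120
IV regrets: 40, 10, 0, 0, 10 → max 40
V regrets: 80, 80, 100, 40, 20 → max 100
VI regrets: 70, 70, 0, 50, 0 → max 70
Smallest max regret = 40 → IV.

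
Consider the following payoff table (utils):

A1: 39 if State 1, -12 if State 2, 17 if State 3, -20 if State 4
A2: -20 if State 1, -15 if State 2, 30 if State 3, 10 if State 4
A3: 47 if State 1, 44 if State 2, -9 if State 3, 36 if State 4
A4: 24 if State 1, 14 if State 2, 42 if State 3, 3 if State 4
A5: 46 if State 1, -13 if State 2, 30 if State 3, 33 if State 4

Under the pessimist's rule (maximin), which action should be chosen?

Row minima: A1=-20, A2=-20, A3=-9, A4=3, A5=-13
Best worst-case = 3 → A4.

A4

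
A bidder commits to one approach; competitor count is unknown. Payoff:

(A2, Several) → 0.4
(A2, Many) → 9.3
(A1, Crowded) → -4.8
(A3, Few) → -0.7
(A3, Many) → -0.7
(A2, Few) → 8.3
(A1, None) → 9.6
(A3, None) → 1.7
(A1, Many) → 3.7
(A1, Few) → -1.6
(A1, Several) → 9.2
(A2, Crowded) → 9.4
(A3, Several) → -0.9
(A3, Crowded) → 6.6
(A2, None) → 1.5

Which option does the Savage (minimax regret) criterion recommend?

A2

Column bests: None=9.6, Few=8.3, Several=9.2, Many=9.3, Crowded=9.4.
A1 regrets: 0.0, 9.9, 0.0, 5.6, 14.2 → max 14.2
A2 regrets: 8.1, 0.0, 8.8, 0.0, 0.0 → max 8.8
A3 regrets: 7.9, 9.0, 10.1, 10.0, 2.8 → max 10.1
Smallest max regret = 8.8 → A2.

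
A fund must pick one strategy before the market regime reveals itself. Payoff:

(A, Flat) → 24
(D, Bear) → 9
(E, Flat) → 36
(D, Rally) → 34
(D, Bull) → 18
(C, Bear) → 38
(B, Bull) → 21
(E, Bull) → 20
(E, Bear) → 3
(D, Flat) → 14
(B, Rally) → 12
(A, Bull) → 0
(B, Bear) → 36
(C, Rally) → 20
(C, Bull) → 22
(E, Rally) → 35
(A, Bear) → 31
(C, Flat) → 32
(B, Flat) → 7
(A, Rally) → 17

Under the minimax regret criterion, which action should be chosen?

Column bests: Bear=38, Flat=36, Bull=22, Rally=35.
A regrets: 7, 12, 22, 18 → max 22
B regrets: 2, 29, 1, 23 → max 29
C regrets: 0, 4, 0, 15 → max 15
D regrets: 29, 22, 4, 1 → max 29
E regrets: 35, 0, 2, 0 → max 35
Smallest max regret = 15 → C.

C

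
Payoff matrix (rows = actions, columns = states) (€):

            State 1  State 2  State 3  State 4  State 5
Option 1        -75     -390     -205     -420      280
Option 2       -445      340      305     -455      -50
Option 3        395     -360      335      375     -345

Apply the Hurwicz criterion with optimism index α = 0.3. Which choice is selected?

Option 1: 0.3·280 + 0.7·(-420) = -210
Option 2: 0.3·340 + 0.7·(-455) = -216.5
Option 3: 0.3·395 + 0.7·(-360) = -133.5
Highest Hurwicz score = -133.5 → Option 3.

Option 3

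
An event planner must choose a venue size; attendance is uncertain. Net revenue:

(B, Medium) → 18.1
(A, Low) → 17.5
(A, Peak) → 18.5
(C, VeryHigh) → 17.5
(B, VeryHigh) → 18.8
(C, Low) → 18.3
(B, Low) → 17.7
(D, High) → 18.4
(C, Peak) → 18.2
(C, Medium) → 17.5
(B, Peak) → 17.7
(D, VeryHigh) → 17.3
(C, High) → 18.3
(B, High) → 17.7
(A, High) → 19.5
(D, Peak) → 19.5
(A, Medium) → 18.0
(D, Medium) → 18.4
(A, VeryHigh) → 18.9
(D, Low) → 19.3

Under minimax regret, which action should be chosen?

Column bests: Low=19.3, Medium=18.4, High=19.5, VeryHigh=18.9, Peak=19.5.
A regrets: 1.8, 0.4, 0.0, 0.0, 1.0 → max 1.8
B regrets: 1.6, 0.3, 1.8, 0.1, 1.8 → max 1.8
C regrets: 1.0, 0.9, 1.2, 1.4, 1.3 → max 1.4
D regrets: 0.0, 0.0, 1.1, 1.6, 0.0 → max 1.6
Smallest max regret = 1.4 → C.

C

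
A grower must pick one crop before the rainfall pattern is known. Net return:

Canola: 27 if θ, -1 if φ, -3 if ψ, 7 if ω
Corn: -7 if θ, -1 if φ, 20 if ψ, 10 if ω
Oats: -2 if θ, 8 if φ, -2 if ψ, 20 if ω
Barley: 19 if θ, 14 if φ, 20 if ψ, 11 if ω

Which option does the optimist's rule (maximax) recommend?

Canola

Row maxima: Canola=27, Corn=20, Oats=20, Barley=20
Best best-case = 27 → Canola.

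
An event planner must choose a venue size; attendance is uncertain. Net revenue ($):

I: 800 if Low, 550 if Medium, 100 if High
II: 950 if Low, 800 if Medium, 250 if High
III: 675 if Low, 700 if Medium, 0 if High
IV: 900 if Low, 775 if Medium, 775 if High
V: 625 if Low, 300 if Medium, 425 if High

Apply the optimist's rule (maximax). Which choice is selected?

II

Row maxima: I=800, II=950, III=700, IV=900, V=625
Best best-case = 950 → II.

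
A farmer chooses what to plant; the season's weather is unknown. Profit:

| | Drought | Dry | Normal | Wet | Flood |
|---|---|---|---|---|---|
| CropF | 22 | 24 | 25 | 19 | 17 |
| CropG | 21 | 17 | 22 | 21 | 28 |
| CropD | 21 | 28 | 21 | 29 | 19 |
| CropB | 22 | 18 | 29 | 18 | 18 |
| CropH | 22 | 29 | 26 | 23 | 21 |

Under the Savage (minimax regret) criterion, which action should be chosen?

Column bests: Drought=22, Dry=29, Normal=29, Wet=29, Flood=28.
CropF regrets: 0, 5, 4, 10, 11 → max 11
CropG regrets: 1, 12, 7, 8, 0 → max 12
CropD regrets: 1, 1, 8, 0, 9 → max 9
CropB regrets: 0, 11, 0, 11, 10 → max 11
CropH regrets: 0, 0, 3, 6, 7 → max 7
Smallest max regret = 7 → CropH.

CropH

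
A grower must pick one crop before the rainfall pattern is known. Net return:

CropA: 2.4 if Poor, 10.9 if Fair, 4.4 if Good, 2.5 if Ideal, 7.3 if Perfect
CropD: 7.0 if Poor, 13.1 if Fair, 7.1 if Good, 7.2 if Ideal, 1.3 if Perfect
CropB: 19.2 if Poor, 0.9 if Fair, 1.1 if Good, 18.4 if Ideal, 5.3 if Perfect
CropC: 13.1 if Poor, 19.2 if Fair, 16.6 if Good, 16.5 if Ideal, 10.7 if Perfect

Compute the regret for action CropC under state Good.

0.0

Best payoff under Good is 16.6.
Regret = 16.6 − 16.6 = 0.0.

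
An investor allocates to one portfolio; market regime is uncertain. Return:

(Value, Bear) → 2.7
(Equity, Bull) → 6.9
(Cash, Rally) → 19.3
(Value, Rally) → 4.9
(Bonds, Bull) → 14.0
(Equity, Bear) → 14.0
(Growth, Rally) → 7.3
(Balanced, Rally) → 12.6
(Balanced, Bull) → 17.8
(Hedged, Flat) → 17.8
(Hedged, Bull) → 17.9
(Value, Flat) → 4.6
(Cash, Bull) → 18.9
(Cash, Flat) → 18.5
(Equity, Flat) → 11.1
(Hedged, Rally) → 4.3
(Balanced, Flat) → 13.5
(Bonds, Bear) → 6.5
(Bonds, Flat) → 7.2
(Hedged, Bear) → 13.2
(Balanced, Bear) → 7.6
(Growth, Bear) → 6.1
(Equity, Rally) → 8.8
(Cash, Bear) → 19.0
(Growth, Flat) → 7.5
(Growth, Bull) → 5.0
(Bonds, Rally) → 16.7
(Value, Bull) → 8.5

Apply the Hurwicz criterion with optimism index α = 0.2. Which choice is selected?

Cash

Hedged: 0.2·17.9 + 0.8·4.3 = 7.02
Equity: 0.2·14.0 + 0.8·6.9 = 8.32
Cash: 0.2·19.3 + 0.8·18.5 = 18.66
Bonds: 0.2·16.7 + 0.8·6.5 = 8.54
Balanced: 0.2·17.8 + 0.8·7.6 = 9.64
Growth: 0.2·7.5 + 0.8·5.0 = 5.5
Value: 0.2·8.5 + 0.8·2.7 = 3.86
Highest Hurwicz score = 18.66 → Cash.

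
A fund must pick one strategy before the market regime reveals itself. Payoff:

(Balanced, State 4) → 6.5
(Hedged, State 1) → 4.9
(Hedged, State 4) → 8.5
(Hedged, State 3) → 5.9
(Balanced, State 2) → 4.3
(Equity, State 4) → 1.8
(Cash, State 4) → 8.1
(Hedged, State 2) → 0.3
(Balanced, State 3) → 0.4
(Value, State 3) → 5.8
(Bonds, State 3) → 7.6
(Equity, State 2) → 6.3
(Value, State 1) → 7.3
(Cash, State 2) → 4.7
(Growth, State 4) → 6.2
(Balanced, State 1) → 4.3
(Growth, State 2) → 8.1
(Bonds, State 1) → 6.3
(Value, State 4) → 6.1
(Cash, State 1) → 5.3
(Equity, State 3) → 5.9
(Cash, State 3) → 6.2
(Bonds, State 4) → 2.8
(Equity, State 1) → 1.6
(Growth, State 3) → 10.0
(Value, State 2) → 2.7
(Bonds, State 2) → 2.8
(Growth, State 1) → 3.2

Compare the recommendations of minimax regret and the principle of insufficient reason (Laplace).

minimax regret → Cash; laplace → Growth (disagree)

Column bests: State 1=7.3, State 2=8.1, State 3=10.0, State 4=8.5.
Bonds regrets: 1.0, 5.3, 2.4, 5.7 → max 5.7
Equity regrets: 5.7, 1.8, 4.1, 6.7 → max 6.7
Value regrets: 0.0, 5.4, 4.2, 2.4 → max 5.4
Hedged regrets: 2.4, 7.8, 4.1, 0.0 → max 7.8
Cash regrets: 2.0, 3.4, 3.8, 0.4 → max 3.8
Growth regrets: 4.1, 0.0, 0.0, 2.3 → max 4.1
Balanced regrets: 3.0, 3.8, 9.6, 2.0 → max 9.6
Smallest max regret = 3.8 → Cash.
Row averages: Bonds=4.875, Equity=3.9, Value=5.475, Hedged=4.9, Cash=6.075, Growth=6.875, Balanced=3.875
Highest average = 6.875 → Growth.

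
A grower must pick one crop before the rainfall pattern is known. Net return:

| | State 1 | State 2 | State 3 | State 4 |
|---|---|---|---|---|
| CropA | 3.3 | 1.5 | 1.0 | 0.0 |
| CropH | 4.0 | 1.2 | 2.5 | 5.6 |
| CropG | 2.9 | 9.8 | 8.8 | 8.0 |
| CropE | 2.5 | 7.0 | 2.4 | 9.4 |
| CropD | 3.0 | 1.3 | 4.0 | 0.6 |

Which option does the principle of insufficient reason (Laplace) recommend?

CropG

Row averages: CropA=1.45, CropH=3.325, CropG=7.375, CropE=5.325, CropD=2.225
Highest average = 7.375 → CropG.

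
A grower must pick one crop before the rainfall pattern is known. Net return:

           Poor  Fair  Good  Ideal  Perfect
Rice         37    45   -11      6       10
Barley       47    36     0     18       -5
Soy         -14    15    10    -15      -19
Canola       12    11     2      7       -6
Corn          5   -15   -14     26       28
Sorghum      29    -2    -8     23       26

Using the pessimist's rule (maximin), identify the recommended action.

Row minima: Rice=-11, Barley=-5, Soy=-19, Canola=-6, Corn=-15, Sorghum=-8
Best worst-case = -5 → Barley.

Barley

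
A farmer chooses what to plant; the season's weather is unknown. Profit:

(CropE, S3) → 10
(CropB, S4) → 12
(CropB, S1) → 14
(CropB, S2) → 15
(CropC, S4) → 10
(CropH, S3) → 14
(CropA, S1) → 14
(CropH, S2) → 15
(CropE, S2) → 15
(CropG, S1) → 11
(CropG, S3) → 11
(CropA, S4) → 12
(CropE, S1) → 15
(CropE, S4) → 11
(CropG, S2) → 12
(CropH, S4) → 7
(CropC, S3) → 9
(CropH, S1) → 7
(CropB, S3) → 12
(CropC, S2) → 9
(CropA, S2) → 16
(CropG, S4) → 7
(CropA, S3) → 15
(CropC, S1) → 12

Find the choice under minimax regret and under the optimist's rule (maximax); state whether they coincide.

Column bests: S1=15, S2=16, S3=15, S4=12.
CropH regrets: 8, 1, 1, 5 → max 8
CropB regrets: 1, 1, 3, 0 → max 3
CropE regrets: 0, 1, 5, 1 → max 5
CropA regrets: 1, 0, 0, 0 → max 1
CropG regrets: 4, 4, 4, 5 → max 5
CropC regrets: 3, 7, 6, 2 → max 7
Smallest max regret = 1 → CropA.
Row maxima: CropH=15, CropB=15, CropE=15, CropA=16, CropG=12, CropC=12
Best best-case = 16 → CropA.

minimax regret → CropA; maximax → CropA (agree)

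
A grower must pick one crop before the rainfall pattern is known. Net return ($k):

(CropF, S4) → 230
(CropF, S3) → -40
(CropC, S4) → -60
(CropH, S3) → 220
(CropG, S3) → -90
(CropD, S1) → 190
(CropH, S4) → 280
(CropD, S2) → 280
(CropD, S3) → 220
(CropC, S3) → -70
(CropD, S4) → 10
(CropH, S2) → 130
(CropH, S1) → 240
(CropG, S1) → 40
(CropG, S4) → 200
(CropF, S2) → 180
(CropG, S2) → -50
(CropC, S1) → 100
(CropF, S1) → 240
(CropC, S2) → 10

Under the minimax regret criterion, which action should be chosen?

CropH

Column bests: S1=240, S2=280, S3=220, S4=280.
CropF regrets: 0, 100, 260, 50 → max 260
CropC regrets: 140, 270, 290, 340 → max 340
CropD regrets: 50, 0, 0, 270 → max 270
CropH regrets: 0, 150, 0, 0 → max 150
CropG regrets: 200, 330, 310, 80 → max 330
Smallest max regret = 150 → CropH.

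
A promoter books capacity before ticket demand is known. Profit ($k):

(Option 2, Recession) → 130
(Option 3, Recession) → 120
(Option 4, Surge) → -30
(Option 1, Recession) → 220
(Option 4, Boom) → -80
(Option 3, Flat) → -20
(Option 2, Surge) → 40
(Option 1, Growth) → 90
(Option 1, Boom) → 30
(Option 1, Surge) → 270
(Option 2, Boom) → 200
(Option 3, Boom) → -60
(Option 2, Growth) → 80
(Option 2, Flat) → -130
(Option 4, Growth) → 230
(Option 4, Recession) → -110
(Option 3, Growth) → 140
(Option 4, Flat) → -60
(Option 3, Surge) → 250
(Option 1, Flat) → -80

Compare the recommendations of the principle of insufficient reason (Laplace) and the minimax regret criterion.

laplace → Option 1; minimax regret → Option 1 (agree)

Row averages: Option 1=106, Option 2=64, Option 3=86, Option 4=-10
Highest average = 106 → Option 1.
Column bests: Recession=220, Flat=-20, Growth=230, Boom=200, Surge=270.
Option 1 regrets: 0, 60, 140, 170, 0 → max 170
Option 2 regrets: 90, 110, 150, 0, 230 → max 230
Option 3 regrets: 100, 0, 90, 260, 20 → max 260
Option 4 regrets: 330, 40, 0, 280, 300 → max 330
Smallest max regret = 170 → Option 1.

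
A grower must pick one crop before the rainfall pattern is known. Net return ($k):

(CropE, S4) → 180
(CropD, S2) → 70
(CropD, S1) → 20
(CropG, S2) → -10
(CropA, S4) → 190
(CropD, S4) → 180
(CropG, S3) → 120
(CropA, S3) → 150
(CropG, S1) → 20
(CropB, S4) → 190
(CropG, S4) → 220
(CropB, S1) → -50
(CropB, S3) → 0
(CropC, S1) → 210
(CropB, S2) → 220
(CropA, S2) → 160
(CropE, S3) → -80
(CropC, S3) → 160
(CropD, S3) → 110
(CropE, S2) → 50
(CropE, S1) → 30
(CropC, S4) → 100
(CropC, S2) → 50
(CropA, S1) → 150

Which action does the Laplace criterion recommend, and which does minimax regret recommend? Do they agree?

laplace → CropA; minimax regret → CropA (agree)

Row averages: CropA=162.5, CropG=87.5, CropB=90, CropE=45, CropD=95, CropC=130
Highest average = 162.5 → CropA.
Column bests: S1=210, S2=220, S3=160, S4=220.
CropA regrets: 60, 60, 10, 30 → max 60
CropG regrets: 190, 230, 40, 0 → max 230
CropB regrets: 260, 0, 160, 30 → max 260
CropE regrets: 180, 170, 240, 40 → max 240
CropD regrets: 190, 150, 50, 40 → max 190
CropC regrets: 0, 170, 0, 120 → max 170
Smallest max regret = 60 → CropA.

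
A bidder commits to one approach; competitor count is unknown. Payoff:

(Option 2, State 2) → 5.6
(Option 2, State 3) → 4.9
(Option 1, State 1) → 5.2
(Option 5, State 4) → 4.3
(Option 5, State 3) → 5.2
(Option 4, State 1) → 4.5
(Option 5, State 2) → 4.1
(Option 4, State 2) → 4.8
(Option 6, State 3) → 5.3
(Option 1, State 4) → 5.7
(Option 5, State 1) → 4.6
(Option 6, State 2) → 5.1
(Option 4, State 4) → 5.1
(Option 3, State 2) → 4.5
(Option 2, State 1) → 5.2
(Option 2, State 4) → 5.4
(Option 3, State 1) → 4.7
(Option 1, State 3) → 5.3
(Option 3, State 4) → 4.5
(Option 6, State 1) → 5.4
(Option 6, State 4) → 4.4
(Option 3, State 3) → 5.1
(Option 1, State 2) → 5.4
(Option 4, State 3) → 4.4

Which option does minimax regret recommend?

Option 1

Column bests: State 1=5.4, State 2=5.6, State 3=5.3, State 4=5.7.
Option 1 regrets: 0.2, 0.2, 0.0, 0.0 → max 0.2
Option 2 regrets: 0.2, 0.0, 0.4, 0.3 → max 0.4
Option 3 regrets: 0.7, 1.1, 0.2, 1.2 → max 1.2
Option 4 regrets: 0.9, 0.8, 0.9, 0.6 → max 0.9
Option 5 regrets: 0.8, 1.5, 0.1, 1.4 → max 1.5
Option 6 regrets: 0.0, 0.5, 0.0, 1.3 → max 1.3
Smallest max regret = 0.2 → Option 1.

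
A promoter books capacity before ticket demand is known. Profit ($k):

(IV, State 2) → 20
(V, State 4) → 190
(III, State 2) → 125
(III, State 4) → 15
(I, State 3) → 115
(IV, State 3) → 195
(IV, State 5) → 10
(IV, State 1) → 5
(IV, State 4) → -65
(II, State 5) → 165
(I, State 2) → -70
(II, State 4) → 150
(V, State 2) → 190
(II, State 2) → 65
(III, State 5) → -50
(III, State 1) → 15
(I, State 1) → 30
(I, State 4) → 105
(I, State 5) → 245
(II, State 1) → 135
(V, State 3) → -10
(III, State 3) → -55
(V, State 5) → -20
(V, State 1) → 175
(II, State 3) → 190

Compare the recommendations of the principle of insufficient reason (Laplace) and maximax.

laplace → II; maximax → I (disagree)

Row averages: I=85, II=141, III=10, IV=33, V=105
Highest average = 141 → II.
Row maxima: I=245, II=190, III=125, IV=195, V=190
Best best-case = 245 → I.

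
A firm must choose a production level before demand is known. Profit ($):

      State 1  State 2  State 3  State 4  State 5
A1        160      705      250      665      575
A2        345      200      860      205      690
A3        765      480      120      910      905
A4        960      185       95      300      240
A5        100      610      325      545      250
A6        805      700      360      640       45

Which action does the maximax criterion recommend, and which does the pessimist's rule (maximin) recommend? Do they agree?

Row maxima: A1=705, A2=860, A3=910, A4=960, A5=610, A6=805
Best best-case = 960 → A4.
Row minima: A1=160, A2=200, A3=120, A4=95, A5=100, A6=45
Best worst-case = 200 → A2.

maximax → A4; maximin → A2 (disagree)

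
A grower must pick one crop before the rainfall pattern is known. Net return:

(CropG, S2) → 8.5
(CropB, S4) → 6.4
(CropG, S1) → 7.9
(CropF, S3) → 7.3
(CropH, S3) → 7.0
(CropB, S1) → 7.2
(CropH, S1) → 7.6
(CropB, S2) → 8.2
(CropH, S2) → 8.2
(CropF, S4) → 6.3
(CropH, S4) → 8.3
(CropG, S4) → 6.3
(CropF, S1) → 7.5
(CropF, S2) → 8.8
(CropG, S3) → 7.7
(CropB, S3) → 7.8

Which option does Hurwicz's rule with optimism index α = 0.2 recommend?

CropH

CropG: 0.2·8.5 + 0.8·6.3 = 6.74
CropF: 0.2·8.8 + 0.8·6.3 = 6.8
CropB: 0.2·8.2 + 0.8·6.4 = 6.76
CropH: 0.2·8.3 + 0.8·7.0 = 7.26
Highest Hurwicz score = 7.26 → CropH.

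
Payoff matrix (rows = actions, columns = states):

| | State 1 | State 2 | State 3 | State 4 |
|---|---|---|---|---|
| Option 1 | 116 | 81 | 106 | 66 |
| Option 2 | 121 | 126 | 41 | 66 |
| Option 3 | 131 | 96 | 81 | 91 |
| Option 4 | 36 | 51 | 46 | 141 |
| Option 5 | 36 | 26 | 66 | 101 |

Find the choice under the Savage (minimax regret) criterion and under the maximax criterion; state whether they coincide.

minimax regret → Option 3; maximax → Option 4 (disagree)

Column bests: State 1=131, State 2=126, State 3=106, State 4=141.
Option 1 regrets: 15, 45, 0, 75 → max 75
Option 2 regrets: 10, 0, 65, 75 → max 75
Option 3 regrets: 0, 30, 25, 50 → max 50
Option 4 regrets: 95, 75, 60, 0 → max 95
Option 5 regrets: 95, 100, 40, 40 → max 100
Smallest max regret = 50 → Option 3.
Row maxima: Option 1=116, Option 2=126, Option 3=131, Option 4=141, Option 5=101
Best best-case = 141 → Option 4.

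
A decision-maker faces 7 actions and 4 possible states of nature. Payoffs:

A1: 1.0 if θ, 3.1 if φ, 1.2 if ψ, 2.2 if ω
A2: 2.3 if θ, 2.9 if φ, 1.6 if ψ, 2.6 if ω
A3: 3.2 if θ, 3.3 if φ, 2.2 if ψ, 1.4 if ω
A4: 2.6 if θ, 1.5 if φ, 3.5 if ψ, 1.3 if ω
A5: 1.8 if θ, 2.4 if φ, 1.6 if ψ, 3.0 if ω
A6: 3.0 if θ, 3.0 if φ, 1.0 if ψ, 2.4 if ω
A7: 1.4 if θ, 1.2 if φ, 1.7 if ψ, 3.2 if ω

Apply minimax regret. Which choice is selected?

A3

Column bests: θ=3.2, φ=3.3, ψ=3.5, ω=3.2.
A1 regrets: 2.2, 0.2, 2.3, 1.0 → max 2.3
A2 regrets: 0.9, 0.4, 1.9, 0.6 → max 1.9
A3 regrets: 0.0, 0.0, 1.3, 1.8 → max 1.8
A4 regrets: 0.6, 1.8, 0.0, 1.9 → max 1.9
A5 regrets: 1.4, 0.9, 1.9, 0.2 → max 1.9
A6 regrets: 0.2, 0.3, 2.5, 0.8 → max 2.5
A7 regrets: 1.8, 2.1, 1.8, 0.0 → max 2.1
Smallest max regret = 1.8 → A3.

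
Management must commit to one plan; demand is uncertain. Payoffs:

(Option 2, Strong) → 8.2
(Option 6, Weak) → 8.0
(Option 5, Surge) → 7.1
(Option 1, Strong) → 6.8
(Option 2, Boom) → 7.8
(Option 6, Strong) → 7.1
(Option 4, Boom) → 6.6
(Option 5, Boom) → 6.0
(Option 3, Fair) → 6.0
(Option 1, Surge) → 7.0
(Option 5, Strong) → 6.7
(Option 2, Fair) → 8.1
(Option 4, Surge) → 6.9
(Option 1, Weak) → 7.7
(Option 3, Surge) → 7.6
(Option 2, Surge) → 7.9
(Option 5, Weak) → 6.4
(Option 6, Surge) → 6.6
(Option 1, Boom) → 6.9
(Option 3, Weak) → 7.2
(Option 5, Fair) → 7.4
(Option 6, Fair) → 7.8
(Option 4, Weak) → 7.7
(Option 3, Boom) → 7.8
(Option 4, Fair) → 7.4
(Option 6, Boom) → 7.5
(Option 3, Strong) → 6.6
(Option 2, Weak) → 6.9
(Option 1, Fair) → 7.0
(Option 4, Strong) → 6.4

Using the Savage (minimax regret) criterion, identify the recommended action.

Column bests: Weak=8.0, Fair=8.1, Strong=8.2, Boom=7.8, Surge=7.9.
Option 1 regrets: 0.3, 1.1, 1.4, 0.9, 0.9 → max 1.4
Option 2 regrets: 1.1, 0.0, 0.0, 0.0, 0.0 → max 1.1
Option 3 regrets: 0.8, 2.1, 1.6, 0.0, 0.3 → max 2.1
Option 4 regrets: 0.3, 0.7, 1.8, 1.2, 1.0 → max 1.8
Option 5 regrets: 1.6, 0.7, 1.5, 1.8, 0.8 → max 1.8
Option 6 regrets: 0.0, 0.3, 1.1, 0.3, 1.3 → max 1.3
Smallest max regret = 1.1 → Option 2.

Option 2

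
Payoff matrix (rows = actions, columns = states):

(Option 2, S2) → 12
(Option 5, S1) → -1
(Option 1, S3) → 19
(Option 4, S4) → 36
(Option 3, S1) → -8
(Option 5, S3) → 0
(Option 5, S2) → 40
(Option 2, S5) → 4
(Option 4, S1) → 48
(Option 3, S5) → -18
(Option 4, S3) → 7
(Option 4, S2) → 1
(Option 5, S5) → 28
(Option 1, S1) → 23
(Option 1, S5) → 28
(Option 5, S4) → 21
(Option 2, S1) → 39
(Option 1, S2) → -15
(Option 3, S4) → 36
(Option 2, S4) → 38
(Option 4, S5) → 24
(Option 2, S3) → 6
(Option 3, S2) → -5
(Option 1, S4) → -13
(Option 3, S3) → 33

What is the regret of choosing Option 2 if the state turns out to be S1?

9

Best payoff under S1 is 48.
Regret = 48 − 39 = 9.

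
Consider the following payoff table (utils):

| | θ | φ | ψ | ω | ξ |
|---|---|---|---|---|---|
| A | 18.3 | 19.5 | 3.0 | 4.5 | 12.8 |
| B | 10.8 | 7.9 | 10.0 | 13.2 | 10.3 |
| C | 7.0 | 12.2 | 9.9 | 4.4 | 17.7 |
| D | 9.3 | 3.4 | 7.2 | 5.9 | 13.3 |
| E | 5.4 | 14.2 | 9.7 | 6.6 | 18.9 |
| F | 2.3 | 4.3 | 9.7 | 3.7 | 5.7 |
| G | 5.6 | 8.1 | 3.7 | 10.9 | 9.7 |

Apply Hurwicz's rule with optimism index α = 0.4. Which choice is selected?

E

A: 0.4·19.5 + 0.6·3.0 = 9.6
B: 0.4·13.2 + 0.6·7.9 = 10.02
C: 0.4·17.7 + 0.6·4.4 = 9.72
D: 0.4·13.3 + 0.6·3.4 = 7.36
E: 0.4·18.9 + 0.6·5.4 = 10.8
F: 0.4·9.7 + 0.6·2.3 = 5.26
G: 0.4·10.9 + 0.6·3.7 = 6.58
Highest Hurwicz score = 10.8 → E.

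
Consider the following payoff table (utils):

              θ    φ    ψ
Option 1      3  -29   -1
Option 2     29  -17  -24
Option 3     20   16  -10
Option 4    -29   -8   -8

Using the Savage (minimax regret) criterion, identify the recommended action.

Option 3

Column bests: θ=29, φ=16, ψ=-1.
Option 1 regrets: 26, 45, 0 → max 45
Option 2 regrets: 0, 33, 23 → max 33
Option 3 regrets: 9, 0, 9 → max 9
Option 4 regrets: 58, 24, 7 → max 58
Smallest max regret = 9 → Option 3.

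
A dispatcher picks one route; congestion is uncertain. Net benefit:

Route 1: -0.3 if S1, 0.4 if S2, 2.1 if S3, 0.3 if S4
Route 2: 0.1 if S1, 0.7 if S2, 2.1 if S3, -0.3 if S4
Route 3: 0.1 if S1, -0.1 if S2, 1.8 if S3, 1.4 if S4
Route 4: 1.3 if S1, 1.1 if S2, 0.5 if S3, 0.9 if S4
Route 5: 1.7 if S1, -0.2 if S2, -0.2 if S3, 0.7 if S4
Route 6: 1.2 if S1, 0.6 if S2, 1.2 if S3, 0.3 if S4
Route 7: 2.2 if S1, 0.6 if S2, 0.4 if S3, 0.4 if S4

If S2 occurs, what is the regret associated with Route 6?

0.5

Best payoff under S2 is 1.1.
Regret = 1.1 − 0.6 = 0.5.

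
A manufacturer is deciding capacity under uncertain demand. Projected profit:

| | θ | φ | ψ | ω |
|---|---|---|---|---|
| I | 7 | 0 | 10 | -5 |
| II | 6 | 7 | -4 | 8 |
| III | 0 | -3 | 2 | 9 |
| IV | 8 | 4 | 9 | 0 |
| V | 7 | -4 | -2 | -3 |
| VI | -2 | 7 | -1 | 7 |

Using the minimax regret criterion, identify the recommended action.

Column bests: θ=8, φ=7, ψ=10, ω=9.
I regrets: 1, 7, 0, 14 → max 14
II regrets: 2, 0, 14, 1 → max 14
III regrets: 8, 10, 8, 0 → max 10
IV regrets: 0, 3, 1, 9 → max 9
V regrets: 1, 11, 12, 12 → max 12
VI regrets: 10, 0, 11, 2 → max 11
Smallest max regret = 9 → IV.

IV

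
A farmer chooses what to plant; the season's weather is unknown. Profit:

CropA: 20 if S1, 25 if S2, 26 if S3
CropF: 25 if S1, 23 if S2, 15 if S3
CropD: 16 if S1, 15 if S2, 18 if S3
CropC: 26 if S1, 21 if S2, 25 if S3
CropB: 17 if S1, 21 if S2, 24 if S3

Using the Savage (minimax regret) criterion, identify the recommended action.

CropC

Column bests: S1=26, S2=25, S3=26.
CropA regrets: 6, 0, 0 → max 6
CropF regrets: 1, 2, 11 → max 11
CropD regrets: 10, 10, 8 → max 10
CropC regrets: 0, 4, 1 → max 4
CropB regrets: 9, 4, 2 → max 9
Smallest max regret = 4 → CropC.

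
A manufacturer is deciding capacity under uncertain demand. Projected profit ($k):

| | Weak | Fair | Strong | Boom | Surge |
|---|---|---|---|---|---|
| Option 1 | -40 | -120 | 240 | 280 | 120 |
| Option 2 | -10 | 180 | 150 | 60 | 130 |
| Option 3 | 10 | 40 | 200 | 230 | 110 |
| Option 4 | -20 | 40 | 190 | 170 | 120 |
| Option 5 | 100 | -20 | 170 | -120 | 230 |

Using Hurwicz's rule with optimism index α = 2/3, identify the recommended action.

Option 3

Option 1: 2/3·280 + 1/3·(-120) = 440/3
Option 2: 2/3·180 + 1/3·(-10) = 350/3
Option 3: 2/3·230 + 1/3·10 = 470/3
Option 4: 2/3·190 + 1/3·(-20) = 120
Option 5: 2/3·230 + 1/3·(-120) = 340/3
Highest Hurwicz score = 470/3 → Option 3.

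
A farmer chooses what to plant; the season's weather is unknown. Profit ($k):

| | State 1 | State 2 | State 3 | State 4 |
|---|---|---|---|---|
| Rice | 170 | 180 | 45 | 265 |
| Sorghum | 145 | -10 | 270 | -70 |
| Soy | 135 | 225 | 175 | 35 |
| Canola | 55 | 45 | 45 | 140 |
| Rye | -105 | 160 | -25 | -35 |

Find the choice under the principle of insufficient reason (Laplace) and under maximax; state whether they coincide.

Row averages: Rice=165, Sorghum=83.75, Soy=142.5, Canola=71.25, Rye=-1.25
Highest average = 165 → Rice.
Row maxima: Rice=265, Sorghum=270, Soy=225, Canola=140, Rye=160
Best best-case = 270 → Sorghum.

laplace → Rice; maximax → Sorghum (disagree)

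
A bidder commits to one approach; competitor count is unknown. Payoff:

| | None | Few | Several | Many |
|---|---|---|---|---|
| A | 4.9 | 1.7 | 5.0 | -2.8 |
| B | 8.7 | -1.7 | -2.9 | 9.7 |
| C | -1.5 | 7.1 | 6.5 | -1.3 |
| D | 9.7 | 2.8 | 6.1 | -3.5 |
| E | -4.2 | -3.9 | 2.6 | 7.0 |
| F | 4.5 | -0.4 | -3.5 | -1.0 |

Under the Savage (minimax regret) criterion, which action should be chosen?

B

Column bests: None=9.7, Few=7.1, Several=6.5, Many=9.7.
A regrets: 4.8, 5.4, 1.5, 12.5 → max 12.5
B regrets: 1.0, 8.8, 9.4, 0.0 → max 9.4
C regrets: 11.2, 0.0, 0.0, 11.0 → max 11.2
D regrets: 0.0, 4.3, 0.4, 13.2 → max 13.2
E regrets: 13.9, 11.0, 3.9, 2.7 → max 13.9
F regrets: 5.2, 7.5, 10.0, 10.7 → max 10.7
Smallest max regret = 9.4 → B.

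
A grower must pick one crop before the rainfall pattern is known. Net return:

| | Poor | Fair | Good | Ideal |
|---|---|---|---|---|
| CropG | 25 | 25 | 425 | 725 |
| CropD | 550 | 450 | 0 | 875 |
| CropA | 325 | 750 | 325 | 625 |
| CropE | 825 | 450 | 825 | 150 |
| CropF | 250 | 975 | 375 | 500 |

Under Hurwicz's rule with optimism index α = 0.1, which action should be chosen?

CropA

CropG: 0.1·725 + 0.9·25 = 95
CropD: 0.1·875 + 0.9·0 = 87.5
CropA: 0.1·750 + 0.9·325 = 367.5
CropE: 0.1·825 + 0.9·150 = 217.5
CropF: 0.1·975 + 0.9·250 = 322.5
Highest Hurwicz score = 367.5 → CropA.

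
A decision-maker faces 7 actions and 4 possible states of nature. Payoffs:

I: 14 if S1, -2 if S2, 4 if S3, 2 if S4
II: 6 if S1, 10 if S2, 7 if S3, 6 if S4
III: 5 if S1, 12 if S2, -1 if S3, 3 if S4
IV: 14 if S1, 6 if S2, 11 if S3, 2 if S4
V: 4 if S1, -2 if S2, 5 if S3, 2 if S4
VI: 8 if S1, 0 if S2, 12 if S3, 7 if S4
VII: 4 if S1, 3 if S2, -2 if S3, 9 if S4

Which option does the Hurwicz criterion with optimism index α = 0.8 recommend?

I: 0.8·14 + 0.2·(-2) = 10.8
II: 0.8·10 + 0.2·6 = 9.2
III: 0.8·12 + 0.2·(-1) = 9.4
IV: 0.8·14 + 0.2·2 = 11.6
V: 0.8·5 + 0.2·(-2) = 3.6
VI: 0.8·12 + 0.2·0 = 9.6
VII: 0.8·9 + 0.2·(-2) = 6.8
Highest Hurwicz score = 11.6 → IV.

IV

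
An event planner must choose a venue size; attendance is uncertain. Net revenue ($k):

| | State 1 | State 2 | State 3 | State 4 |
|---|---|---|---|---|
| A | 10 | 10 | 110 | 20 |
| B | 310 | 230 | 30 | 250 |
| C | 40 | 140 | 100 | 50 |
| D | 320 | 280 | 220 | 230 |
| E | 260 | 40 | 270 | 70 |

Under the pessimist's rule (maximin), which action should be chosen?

Row minima: A=10, B=30, C=40, D=220, E=40
Best worst-case = 220 → D.

D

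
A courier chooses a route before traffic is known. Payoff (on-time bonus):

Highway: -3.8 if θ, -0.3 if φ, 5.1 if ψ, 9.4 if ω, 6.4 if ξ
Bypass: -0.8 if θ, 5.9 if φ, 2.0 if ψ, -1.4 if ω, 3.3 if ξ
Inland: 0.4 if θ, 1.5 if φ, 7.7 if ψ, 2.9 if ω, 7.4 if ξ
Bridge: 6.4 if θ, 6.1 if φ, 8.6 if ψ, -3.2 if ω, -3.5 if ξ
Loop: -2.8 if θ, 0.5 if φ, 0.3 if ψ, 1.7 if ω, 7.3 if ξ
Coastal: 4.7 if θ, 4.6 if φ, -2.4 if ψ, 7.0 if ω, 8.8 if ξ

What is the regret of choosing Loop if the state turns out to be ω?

Best payoff under ω is 9.4.
Regret = 9.4 − 1.7 = 7.7.

7.7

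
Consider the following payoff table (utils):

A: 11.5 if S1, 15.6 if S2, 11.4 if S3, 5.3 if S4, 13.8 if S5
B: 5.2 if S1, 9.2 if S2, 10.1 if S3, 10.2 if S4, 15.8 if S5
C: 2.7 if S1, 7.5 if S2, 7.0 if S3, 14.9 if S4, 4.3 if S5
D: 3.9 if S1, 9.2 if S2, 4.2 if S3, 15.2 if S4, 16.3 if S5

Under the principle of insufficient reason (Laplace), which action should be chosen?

A

Row averages: A=11.52, B=10.1, C=7.28, D=9.76
Highest average = 11.52 → A.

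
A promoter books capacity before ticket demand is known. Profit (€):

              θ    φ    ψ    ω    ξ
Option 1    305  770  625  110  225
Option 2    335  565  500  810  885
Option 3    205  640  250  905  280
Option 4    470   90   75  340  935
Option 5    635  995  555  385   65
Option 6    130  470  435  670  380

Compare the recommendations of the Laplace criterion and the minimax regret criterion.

Row averages: Option 1=407, Option 2=619, Option 3=456, Option 4=382, Option 5=527, Option 6=417
Highest average = 619 → Option 2.
Column bests: θ=635, φ=995, ψ=625, ω=905, ξ=935.
Option 1 regrets: 330, 225, 0, 795, 710 → max 795
Option 2 regrets: 300, 430, 125, 95, 50 → max 430
Option 3 regrets: 430, 355, 375, 0, 655 → max 655
Option 4 regrets: 165, 905, 550, 565, 0 → max 905
Option 5 regrets: 0, 0, 70, 520, 870 → max 870
Option 6 regrets: 505, 525, 190, 235, 555 → max 555
Smallest max regret = 430 → Option 2.

laplace → Option 2; minimax regret → Option 2 (agree)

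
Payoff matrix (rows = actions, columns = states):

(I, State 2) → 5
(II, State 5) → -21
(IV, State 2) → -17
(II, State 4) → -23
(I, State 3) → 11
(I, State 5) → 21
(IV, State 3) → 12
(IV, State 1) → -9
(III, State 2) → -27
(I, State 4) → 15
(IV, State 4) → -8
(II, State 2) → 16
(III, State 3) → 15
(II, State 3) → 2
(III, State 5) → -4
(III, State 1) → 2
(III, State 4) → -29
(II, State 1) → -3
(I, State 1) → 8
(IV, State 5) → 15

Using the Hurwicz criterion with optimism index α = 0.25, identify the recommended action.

I: 0.25·21 + 0.75·5 = 9
II: 0.25·16 + 0.75·(-23) = -13.25
III: 0.25·15 + 0.75·(-29) = -18
IV: 0.25·15 + 0.75·(-17) = -9
Highest Hurwicz score = 9 → I.

I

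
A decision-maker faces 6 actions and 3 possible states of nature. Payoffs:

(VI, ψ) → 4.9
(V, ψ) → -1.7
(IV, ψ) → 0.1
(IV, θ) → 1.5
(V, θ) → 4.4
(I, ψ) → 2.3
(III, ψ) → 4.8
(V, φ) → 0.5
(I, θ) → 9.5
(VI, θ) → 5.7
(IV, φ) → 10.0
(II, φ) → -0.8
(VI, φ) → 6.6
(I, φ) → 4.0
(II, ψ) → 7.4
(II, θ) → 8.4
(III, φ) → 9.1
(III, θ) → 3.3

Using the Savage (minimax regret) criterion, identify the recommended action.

VI

Column bests: θ=9.5, φ=10.0, ψ=7.4.
I regrets: 0.0, 6.0, 5.1 → max 6.0
II regrets: 1.1, 10.8, 0.0 → max 10.8
III regrets: 6.2, 0.9, 2.6 → max 6.2
IV regrets: 8.0, 0.0, 7.3 → max 8.0
V regrets: 5.1, 9.5, 9.1 → max 9.5
VI regrets: 3.8, 3.4, 2.5 → max 3.8
Smallest max regret = 3.8 → VI.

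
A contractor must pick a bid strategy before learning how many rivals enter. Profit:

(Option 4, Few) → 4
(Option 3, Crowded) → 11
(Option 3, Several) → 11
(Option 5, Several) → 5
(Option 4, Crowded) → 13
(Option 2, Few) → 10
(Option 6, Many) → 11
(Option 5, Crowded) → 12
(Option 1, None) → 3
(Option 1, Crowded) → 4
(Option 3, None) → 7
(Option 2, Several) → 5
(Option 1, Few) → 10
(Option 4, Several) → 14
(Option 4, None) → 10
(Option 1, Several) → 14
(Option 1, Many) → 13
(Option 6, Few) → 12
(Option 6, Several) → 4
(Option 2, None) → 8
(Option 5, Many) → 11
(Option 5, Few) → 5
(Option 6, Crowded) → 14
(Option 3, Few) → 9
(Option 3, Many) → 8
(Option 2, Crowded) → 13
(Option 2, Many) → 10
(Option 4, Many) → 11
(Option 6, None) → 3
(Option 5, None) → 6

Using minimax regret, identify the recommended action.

Option 3

Column bests: None=10, Few=12, Several=14, Many=13, Crowded=14.
Option 1 regrets: 7, 2, 0, 0, 10 → max 10
Option 2 regrets: 2, 2, 9, 3, 1 → max 9
Option 3 regrets: 3, 3, 3, 5, 3 → max 5
Option 4 regrets: 0, 8, 0, 2, 1 → max 8
Option 5 regrets: 4, 7, 9, 2, 2 → max 9
Option 6 regrets: 7, 0, 10, 2, 0 → max 10
Smallest max regret = 5 → Option 3.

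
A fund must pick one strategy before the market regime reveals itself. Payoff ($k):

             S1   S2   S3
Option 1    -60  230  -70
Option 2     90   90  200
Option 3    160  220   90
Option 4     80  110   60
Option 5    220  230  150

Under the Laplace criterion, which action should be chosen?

Option 5

Row averages: Option 1=100/3, Option 2=380/3, Option 3=470/3, Option 4=250/3, Option 5=200
Highest average = 200 → Option 5.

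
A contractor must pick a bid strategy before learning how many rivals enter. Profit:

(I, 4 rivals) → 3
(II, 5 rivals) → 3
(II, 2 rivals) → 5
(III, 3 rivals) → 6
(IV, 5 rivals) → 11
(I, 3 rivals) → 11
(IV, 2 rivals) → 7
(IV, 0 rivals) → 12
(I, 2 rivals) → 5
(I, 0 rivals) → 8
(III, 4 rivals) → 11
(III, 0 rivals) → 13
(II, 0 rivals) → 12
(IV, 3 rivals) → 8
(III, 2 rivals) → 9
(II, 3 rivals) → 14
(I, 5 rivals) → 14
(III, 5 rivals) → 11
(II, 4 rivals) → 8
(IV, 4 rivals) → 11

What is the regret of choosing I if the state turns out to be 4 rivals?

8

Best payoff under 4 rivals is 11.
Regret = 11 − 3 = 8.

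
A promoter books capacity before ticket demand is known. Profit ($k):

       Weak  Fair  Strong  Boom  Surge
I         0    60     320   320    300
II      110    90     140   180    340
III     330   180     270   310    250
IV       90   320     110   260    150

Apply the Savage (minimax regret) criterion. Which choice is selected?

III

Column bests: Weak=330, Fair=320, Strong=320, Boom=320, Surge=340.
I regrets: 330, 260, 0, 0, 40 → max 330
II regrets: 220, 230, 180, 140, 0 → max 230
III regrets: 0, 140, 50, 10, 90 → max 140
IV regrets: 240, 0, 210, 60, 190 → max 240
Smallest max regret = 140 → III.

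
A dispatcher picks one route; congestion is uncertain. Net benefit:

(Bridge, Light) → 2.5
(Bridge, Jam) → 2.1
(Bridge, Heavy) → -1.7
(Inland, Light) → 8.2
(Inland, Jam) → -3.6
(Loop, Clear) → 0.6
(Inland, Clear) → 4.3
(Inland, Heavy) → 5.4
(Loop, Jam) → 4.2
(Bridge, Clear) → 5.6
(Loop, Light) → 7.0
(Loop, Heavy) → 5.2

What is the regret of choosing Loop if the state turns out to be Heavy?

Best payoff under Heavy is 5.4.
Regret = 5.4 − 5.2 = 0.2.

0.2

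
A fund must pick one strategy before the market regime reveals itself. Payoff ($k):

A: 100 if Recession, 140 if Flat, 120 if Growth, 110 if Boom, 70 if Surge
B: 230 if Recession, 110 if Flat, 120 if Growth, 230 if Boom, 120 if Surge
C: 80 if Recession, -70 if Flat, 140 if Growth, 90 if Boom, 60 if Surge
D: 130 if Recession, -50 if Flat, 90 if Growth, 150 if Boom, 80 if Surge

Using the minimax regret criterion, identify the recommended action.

B

Column bests: Recession=230, Flat=140, Growth=140, Boom=230, Surge=120.
A regrets: 130, 0, 20, 120, 50 → max 130
B regrets: 0, 30, 20, 0, 0 → max 30
C regrets: 150, 210, 0, 140, 60 → max 210
D regrets: 100, 190, 50, 80, 40 → max 190
Smallest max regret = 30 → B.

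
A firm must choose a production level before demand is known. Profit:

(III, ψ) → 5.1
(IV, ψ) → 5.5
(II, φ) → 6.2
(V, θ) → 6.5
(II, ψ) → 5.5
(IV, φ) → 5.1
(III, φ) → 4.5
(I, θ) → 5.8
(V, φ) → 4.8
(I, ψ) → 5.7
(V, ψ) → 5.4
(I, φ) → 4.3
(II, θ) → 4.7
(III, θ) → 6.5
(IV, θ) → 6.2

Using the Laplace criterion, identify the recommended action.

IV

Row averages: I=79/15, II=82/15, III=161/30, IV=5.6, V=167/30
Highest average = 5.6 → IV.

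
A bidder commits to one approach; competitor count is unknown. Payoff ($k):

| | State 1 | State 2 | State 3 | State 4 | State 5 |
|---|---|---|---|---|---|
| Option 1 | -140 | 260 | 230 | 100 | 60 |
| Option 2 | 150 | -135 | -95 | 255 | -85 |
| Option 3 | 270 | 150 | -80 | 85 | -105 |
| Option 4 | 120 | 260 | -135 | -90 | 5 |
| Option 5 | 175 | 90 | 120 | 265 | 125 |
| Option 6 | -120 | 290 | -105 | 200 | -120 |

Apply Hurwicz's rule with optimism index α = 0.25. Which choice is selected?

Option 1: 0.25·260 + 0.75·(-140) = -40
Option 2: 0.25·255 + 0.75·(-135) = -37.5
Option 3: 0.25·270 + 0.75·(-105) = -11.25
Option 4: 0.25·260 + 0.75·(-135) = -36.25
Option 5: 0.25·265 + 0.75·90 = 133.75
Option 6: 0.25·290 + 0.75·(-120) = -17.5
Highest Hurwicz score = 133.75 → Option 5.

Option 5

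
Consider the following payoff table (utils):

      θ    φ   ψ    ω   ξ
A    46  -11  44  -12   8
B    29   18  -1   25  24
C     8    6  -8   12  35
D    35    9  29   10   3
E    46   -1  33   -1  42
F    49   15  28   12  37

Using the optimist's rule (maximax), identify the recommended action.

F

Row maxima: A=46, B=29, C=35, D=35, E=46, F=49
Best best-case = 49 → F.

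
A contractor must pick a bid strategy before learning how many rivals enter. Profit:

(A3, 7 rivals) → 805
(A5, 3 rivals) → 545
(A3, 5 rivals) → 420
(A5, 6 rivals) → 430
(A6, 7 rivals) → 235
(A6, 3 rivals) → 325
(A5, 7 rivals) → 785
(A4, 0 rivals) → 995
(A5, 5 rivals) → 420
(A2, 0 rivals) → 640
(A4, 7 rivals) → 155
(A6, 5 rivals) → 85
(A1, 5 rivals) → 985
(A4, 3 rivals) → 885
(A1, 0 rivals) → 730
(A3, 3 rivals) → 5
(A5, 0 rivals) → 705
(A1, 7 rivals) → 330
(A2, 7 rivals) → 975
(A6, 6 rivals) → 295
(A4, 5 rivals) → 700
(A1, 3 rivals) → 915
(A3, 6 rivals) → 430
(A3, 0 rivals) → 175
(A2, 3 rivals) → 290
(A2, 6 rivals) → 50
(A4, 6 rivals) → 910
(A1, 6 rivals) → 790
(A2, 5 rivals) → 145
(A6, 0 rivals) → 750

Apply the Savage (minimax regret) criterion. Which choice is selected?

Column bests: 0 rivals=995, 3 rivals=915, 5 rivals=985, 6 rivals=910, 7 rivals=975.
A1 regrets: 265, 0, 0, 120, 645 → max 645
A2 regrets: 355, 625, 840, 860, 0 → max 860
A3 regrets: 820, 910, 565, 480, 170 → max 910
A4 regrets: 0, 30, 285, 0, 820 → max 820
A5 regrets: 290, 370, 565, 480, 190 → max 565
A6 regrets: 245, 590, 900, 615, 740 → max 900
Smallest max regret = 565 → A5.

A5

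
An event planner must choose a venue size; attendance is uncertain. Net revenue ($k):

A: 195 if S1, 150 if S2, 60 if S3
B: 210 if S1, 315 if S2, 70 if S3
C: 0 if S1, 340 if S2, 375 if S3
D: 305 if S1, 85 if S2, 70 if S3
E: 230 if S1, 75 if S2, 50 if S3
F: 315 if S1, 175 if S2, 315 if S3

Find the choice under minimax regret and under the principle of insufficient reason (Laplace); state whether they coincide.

minimax regret → F; laplace → F (agree)

Column bests: S1=315, S2=340, S3=375.
A regrets: 120, 190, 315 → max 315
B regrets: 105, 25, 305 → max 305
C regrets: 315, 0, 0 → max 315
D regrets: 10, 255, 305 → max 305
E regrets: 85, 265, 325 → max 325
F regrets: 0, 165, 60 → max 165
Smallest max regret = 165 → F.
Row averages: A=135, B=595/3, C=715/3, D=460/3, E=355/3, F=805/3
Highest average = 805/3 → F.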